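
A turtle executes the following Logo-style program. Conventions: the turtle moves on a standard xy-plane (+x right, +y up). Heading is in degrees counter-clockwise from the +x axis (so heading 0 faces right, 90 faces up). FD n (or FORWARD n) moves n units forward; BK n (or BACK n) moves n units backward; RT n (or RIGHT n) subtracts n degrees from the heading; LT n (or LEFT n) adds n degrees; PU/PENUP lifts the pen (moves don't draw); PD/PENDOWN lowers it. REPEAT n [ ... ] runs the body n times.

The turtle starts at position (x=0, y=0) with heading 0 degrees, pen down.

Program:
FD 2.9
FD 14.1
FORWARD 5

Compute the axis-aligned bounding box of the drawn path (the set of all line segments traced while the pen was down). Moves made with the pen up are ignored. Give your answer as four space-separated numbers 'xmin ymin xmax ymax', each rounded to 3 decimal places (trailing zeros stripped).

Answer: 0 0 22 0

Derivation:
Executing turtle program step by step:
Start: pos=(0,0), heading=0, pen down
FD 2.9: (0,0) -> (2.9,0) [heading=0, draw]
FD 14.1: (2.9,0) -> (17,0) [heading=0, draw]
FD 5: (17,0) -> (22,0) [heading=0, draw]
Final: pos=(22,0), heading=0, 3 segment(s) drawn

Segment endpoints: x in {0, 2.9, 17, 22}, y in {0}
xmin=0, ymin=0, xmax=22, ymax=0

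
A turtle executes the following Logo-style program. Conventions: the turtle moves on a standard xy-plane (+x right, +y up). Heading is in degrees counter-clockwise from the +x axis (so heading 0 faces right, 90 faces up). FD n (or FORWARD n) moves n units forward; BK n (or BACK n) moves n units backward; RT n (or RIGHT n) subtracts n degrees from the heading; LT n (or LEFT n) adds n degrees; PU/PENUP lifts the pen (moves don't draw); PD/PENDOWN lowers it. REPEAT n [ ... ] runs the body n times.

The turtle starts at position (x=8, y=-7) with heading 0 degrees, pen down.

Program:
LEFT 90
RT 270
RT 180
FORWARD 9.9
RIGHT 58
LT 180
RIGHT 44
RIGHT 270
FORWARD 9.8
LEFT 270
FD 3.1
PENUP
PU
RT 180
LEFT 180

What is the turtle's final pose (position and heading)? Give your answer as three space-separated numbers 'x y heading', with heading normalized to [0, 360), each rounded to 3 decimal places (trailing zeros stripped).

Executing turtle program step by step:
Start: pos=(8,-7), heading=0, pen down
LT 90: heading 0 -> 90
RT 270: heading 90 -> 180
RT 180: heading 180 -> 0
FD 9.9: (8,-7) -> (17.9,-7) [heading=0, draw]
RT 58: heading 0 -> 302
LT 180: heading 302 -> 122
RT 44: heading 122 -> 78
RT 270: heading 78 -> 168
FD 9.8: (17.9,-7) -> (8.314,-4.962) [heading=168, draw]
LT 270: heading 168 -> 78
FD 3.1: (8.314,-4.962) -> (8.959,-1.93) [heading=78, draw]
PU: pen up
PU: pen up
RT 180: heading 78 -> 258
LT 180: heading 258 -> 78
Final: pos=(8.959,-1.93), heading=78, 3 segment(s) drawn

Answer: 8.959 -1.93 78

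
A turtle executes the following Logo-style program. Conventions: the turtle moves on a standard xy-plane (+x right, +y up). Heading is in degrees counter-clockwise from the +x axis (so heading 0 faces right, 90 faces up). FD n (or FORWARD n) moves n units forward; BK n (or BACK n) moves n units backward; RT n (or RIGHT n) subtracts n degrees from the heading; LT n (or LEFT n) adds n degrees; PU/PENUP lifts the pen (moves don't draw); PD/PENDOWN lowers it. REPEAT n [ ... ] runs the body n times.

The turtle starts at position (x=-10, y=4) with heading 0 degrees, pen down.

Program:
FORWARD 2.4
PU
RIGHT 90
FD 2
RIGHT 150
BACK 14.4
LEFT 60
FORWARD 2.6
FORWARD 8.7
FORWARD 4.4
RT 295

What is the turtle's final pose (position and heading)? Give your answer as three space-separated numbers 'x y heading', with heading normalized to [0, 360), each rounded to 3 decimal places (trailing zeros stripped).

Executing turtle program step by step:
Start: pos=(-10,4), heading=0, pen down
FD 2.4: (-10,4) -> (-7.6,4) [heading=0, draw]
PU: pen up
RT 90: heading 0 -> 270
FD 2: (-7.6,4) -> (-7.6,2) [heading=270, move]
RT 150: heading 270 -> 120
BK 14.4: (-7.6,2) -> (-0.4,-10.471) [heading=120, move]
LT 60: heading 120 -> 180
FD 2.6: (-0.4,-10.471) -> (-3,-10.471) [heading=180, move]
FD 8.7: (-3,-10.471) -> (-11.7,-10.471) [heading=180, move]
FD 4.4: (-11.7,-10.471) -> (-16.1,-10.471) [heading=180, move]
RT 295: heading 180 -> 245
Final: pos=(-16.1,-10.471), heading=245, 1 segment(s) drawn

Answer: -16.1 -10.471 245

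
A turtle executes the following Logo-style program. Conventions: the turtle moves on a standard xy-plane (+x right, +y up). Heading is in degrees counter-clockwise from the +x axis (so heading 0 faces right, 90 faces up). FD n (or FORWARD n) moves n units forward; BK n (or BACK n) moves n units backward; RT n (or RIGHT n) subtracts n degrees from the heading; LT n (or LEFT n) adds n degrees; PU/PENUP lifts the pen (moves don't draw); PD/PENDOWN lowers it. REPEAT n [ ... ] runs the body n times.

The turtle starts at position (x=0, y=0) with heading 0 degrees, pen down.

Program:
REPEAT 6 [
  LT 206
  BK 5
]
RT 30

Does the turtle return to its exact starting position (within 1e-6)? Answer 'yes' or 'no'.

Executing turtle program step by step:
Start: pos=(0,0), heading=0, pen down
REPEAT 6 [
  -- iteration 1/6 --
  LT 206: heading 0 -> 206
  BK 5: (0,0) -> (4.494,2.192) [heading=206, draw]
  -- iteration 2/6 --
  LT 206: heading 206 -> 52
  BK 5: (4.494,2.192) -> (1.416,-1.748) [heading=52, draw]
  -- iteration 3/6 --
  LT 206: heading 52 -> 258
  BK 5: (1.416,-1.748) -> (2.455,3.143) [heading=258, draw]
  -- iteration 4/6 --
  LT 206: heading 258 -> 104
  BK 5: (2.455,3.143) -> (3.665,-1.709) [heading=104, draw]
  -- iteration 5/6 --
  LT 206: heading 104 -> 310
  BK 5: (3.665,-1.709) -> (0.451,2.121) [heading=310, draw]
  -- iteration 6/6 --
  LT 206: heading 310 -> 156
  BK 5: (0.451,2.121) -> (5.019,0.088) [heading=156, draw]
]
RT 30: heading 156 -> 126
Final: pos=(5.019,0.088), heading=126, 6 segment(s) drawn

Start position: (0, 0)
Final position: (5.019, 0.088)
Distance = 5.019; >= 1e-6 -> NOT closed

Answer: no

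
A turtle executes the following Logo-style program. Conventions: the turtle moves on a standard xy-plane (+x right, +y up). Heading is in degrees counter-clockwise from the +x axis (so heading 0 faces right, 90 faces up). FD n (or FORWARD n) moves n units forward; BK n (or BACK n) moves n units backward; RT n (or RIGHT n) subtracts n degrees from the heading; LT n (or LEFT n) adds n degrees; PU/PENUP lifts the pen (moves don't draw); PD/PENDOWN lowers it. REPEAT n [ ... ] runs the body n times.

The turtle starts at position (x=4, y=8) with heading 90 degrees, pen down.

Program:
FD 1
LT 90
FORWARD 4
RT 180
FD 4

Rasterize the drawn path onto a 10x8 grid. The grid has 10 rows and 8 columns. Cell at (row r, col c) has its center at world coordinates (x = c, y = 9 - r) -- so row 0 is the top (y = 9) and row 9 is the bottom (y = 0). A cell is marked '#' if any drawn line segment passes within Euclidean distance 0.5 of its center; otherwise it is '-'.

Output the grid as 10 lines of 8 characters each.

Answer: #####---
----#---
--------
--------
--------
--------
--------
--------
--------
--------

Derivation:
Segment 0: (4,8) -> (4,9)
Segment 1: (4,9) -> (0,9)
Segment 2: (0,9) -> (4,9)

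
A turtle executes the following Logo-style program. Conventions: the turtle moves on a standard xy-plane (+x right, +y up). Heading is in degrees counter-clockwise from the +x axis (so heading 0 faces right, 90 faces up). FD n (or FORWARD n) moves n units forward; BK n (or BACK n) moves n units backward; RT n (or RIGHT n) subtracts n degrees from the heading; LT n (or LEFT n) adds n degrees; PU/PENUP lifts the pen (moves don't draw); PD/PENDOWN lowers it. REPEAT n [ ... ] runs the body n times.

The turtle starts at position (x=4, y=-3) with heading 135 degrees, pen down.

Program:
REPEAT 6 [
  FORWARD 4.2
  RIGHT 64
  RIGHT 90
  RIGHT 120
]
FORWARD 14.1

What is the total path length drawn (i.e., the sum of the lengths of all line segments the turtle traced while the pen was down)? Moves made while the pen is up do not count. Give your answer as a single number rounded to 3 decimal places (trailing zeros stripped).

Answer: 39.3

Derivation:
Executing turtle program step by step:
Start: pos=(4,-3), heading=135, pen down
REPEAT 6 [
  -- iteration 1/6 --
  FD 4.2: (4,-3) -> (1.03,-0.03) [heading=135, draw]
  RT 64: heading 135 -> 71
  RT 90: heading 71 -> 341
  RT 120: heading 341 -> 221
  -- iteration 2/6 --
  FD 4.2: (1.03,-0.03) -> (-2.14,-2.786) [heading=221, draw]
  RT 64: heading 221 -> 157
  RT 90: heading 157 -> 67
  RT 120: heading 67 -> 307
  -- iteration 3/6 --
  FD 4.2: (-2.14,-2.786) -> (0.388,-6.14) [heading=307, draw]
  RT 64: heading 307 -> 243
  RT 90: heading 243 -> 153
  RT 120: heading 153 -> 33
  -- iteration 4/6 --
  FD 4.2: (0.388,-6.14) -> (3.91,-3.852) [heading=33, draw]
  RT 64: heading 33 -> 329
  RT 90: heading 329 -> 239
  RT 120: heading 239 -> 119
  -- iteration 5/6 --
  FD 4.2: (3.91,-3.852) -> (1.874,-0.179) [heading=119, draw]
  RT 64: heading 119 -> 55
  RT 90: heading 55 -> 325
  RT 120: heading 325 -> 205
  -- iteration 6/6 --
  FD 4.2: (1.874,-0.179) -> (-1.932,-1.954) [heading=205, draw]
  RT 64: heading 205 -> 141
  RT 90: heading 141 -> 51
  RT 120: heading 51 -> 291
]
FD 14.1: (-1.932,-1.954) -> (3.121,-15.117) [heading=291, draw]
Final: pos=(3.121,-15.117), heading=291, 7 segment(s) drawn

Segment lengths:
  seg 1: (4,-3) -> (1.03,-0.03), length = 4.2
  seg 2: (1.03,-0.03) -> (-2.14,-2.786), length = 4.2
  seg 3: (-2.14,-2.786) -> (0.388,-6.14), length = 4.2
  seg 4: (0.388,-6.14) -> (3.91,-3.852), length = 4.2
  seg 5: (3.91,-3.852) -> (1.874,-0.179), length = 4.2
  seg 6: (1.874,-0.179) -> (-1.932,-1.954), length = 4.2
  seg 7: (-1.932,-1.954) -> (3.121,-15.117), length = 14.1
Total = 39.3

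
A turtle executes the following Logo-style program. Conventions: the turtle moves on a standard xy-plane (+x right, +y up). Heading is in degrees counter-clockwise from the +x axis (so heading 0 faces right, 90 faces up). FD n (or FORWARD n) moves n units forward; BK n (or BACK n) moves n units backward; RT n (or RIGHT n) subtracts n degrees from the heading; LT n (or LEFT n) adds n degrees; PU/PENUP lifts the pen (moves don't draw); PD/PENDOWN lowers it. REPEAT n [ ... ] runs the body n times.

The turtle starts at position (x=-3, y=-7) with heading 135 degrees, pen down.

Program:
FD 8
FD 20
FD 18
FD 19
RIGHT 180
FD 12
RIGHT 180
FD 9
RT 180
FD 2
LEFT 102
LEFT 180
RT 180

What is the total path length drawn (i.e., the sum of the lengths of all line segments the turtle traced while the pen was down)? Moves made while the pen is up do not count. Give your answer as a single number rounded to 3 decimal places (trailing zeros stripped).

Executing turtle program step by step:
Start: pos=(-3,-7), heading=135, pen down
FD 8: (-3,-7) -> (-8.657,-1.343) [heading=135, draw]
FD 20: (-8.657,-1.343) -> (-22.799,12.799) [heading=135, draw]
FD 18: (-22.799,12.799) -> (-35.527,25.527) [heading=135, draw]
FD 19: (-35.527,25.527) -> (-48.962,38.962) [heading=135, draw]
RT 180: heading 135 -> 315
FD 12: (-48.962,38.962) -> (-40.477,30.477) [heading=315, draw]
RT 180: heading 315 -> 135
FD 9: (-40.477,30.477) -> (-46.841,36.841) [heading=135, draw]
RT 180: heading 135 -> 315
FD 2: (-46.841,36.841) -> (-45.426,35.426) [heading=315, draw]
LT 102: heading 315 -> 57
LT 180: heading 57 -> 237
RT 180: heading 237 -> 57
Final: pos=(-45.426,35.426), heading=57, 7 segment(s) drawn

Segment lengths:
  seg 1: (-3,-7) -> (-8.657,-1.343), length = 8
  seg 2: (-8.657,-1.343) -> (-22.799,12.799), length = 20
  seg 3: (-22.799,12.799) -> (-35.527,25.527), length = 18
  seg 4: (-35.527,25.527) -> (-48.962,38.962), length = 19
  seg 5: (-48.962,38.962) -> (-40.477,30.477), length = 12
  seg 6: (-40.477,30.477) -> (-46.841,36.841), length = 9
  seg 7: (-46.841,36.841) -> (-45.426,35.426), length = 2
Total = 88

Answer: 88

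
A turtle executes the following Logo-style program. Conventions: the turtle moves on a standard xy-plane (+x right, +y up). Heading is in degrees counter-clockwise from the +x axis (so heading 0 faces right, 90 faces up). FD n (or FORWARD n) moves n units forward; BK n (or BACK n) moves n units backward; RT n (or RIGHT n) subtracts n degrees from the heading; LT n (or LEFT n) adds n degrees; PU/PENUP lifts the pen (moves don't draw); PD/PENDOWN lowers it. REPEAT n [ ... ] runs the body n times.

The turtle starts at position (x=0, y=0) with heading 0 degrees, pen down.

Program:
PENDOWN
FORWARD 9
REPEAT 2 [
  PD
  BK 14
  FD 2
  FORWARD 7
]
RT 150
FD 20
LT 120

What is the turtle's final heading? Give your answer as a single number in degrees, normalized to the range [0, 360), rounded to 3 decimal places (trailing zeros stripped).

Answer: 330

Derivation:
Executing turtle program step by step:
Start: pos=(0,0), heading=0, pen down
PD: pen down
FD 9: (0,0) -> (9,0) [heading=0, draw]
REPEAT 2 [
  -- iteration 1/2 --
  PD: pen down
  BK 14: (9,0) -> (-5,0) [heading=0, draw]
  FD 2: (-5,0) -> (-3,0) [heading=0, draw]
  FD 7: (-3,0) -> (4,0) [heading=0, draw]
  -- iteration 2/2 --
  PD: pen down
  BK 14: (4,0) -> (-10,0) [heading=0, draw]
  FD 2: (-10,0) -> (-8,0) [heading=0, draw]
  FD 7: (-8,0) -> (-1,0) [heading=0, draw]
]
RT 150: heading 0 -> 210
FD 20: (-1,0) -> (-18.321,-10) [heading=210, draw]
LT 120: heading 210 -> 330
Final: pos=(-18.321,-10), heading=330, 8 segment(s) drawn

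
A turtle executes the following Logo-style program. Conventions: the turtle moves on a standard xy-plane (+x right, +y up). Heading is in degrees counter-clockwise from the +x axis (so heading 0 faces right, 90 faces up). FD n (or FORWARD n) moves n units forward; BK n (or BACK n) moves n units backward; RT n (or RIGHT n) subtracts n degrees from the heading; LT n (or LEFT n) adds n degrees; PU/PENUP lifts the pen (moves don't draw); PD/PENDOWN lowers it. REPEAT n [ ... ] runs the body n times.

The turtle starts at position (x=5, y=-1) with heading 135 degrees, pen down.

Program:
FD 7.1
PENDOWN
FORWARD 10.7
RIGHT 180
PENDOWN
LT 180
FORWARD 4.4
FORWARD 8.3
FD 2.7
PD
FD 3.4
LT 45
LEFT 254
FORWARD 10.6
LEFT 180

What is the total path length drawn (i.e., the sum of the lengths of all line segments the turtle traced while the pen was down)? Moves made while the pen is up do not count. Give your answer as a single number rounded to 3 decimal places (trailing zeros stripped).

Executing turtle program step by step:
Start: pos=(5,-1), heading=135, pen down
FD 7.1: (5,-1) -> (-0.02,4.02) [heading=135, draw]
PD: pen down
FD 10.7: (-0.02,4.02) -> (-7.587,11.587) [heading=135, draw]
RT 180: heading 135 -> 315
PD: pen down
LT 180: heading 315 -> 135
FD 4.4: (-7.587,11.587) -> (-10.698,14.698) [heading=135, draw]
FD 8.3: (-10.698,14.698) -> (-16.567,20.567) [heading=135, draw]
FD 2.7: (-16.567,20.567) -> (-18.476,22.476) [heading=135, draw]
PD: pen down
FD 3.4: (-18.476,22.476) -> (-20.88,24.88) [heading=135, draw]
LT 45: heading 135 -> 180
LT 254: heading 180 -> 74
FD 10.6: (-20.88,24.88) -> (-17.958,35.069) [heading=74, draw]
LT 180: heading 74 -> 254
Final: pos=(-17.958,35.069), heading=254, 7 segment(s) drawn

Segment lengths:
  seg 1: (5,-1) -> (-0.02,4.02), length = 7.1
  seg 2: (-0.02,4.02) -> (-7.587,11.587), length = 10.7
  seg 3: (-7.587,11.587) -> (-10.698,14.698), length = 4.4
  seg 4: (-10.698,14.698) -> (-16.567,20.567), length = 8.3
  seg 5: (-16.567,20.567) -> (-18.476,22.476), length = 2.7
  seg 6: (-18.476,22.476) -> (-20.88,24.88), length = 3.4
  seg 7: (-20.88,24.88) -> (-17.958,35.069), length = 10.6
Total = 47.2

Answer: 47.2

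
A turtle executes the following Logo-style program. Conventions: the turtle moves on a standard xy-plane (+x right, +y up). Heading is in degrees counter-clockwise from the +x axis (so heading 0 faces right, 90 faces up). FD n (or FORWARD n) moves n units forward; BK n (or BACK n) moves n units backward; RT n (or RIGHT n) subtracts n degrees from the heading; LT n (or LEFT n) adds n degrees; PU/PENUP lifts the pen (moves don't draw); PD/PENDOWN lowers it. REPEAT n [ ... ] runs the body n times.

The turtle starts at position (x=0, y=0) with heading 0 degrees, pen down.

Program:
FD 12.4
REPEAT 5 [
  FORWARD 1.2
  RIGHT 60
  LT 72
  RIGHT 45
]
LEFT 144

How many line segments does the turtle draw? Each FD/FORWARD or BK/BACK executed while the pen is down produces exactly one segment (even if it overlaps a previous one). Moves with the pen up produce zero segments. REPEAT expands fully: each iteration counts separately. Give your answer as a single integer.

Executing turtle program step by step:
Start: pos=(0,0), heading=0, pen down
FD 12.4: (0,0) -> (12.4,0) [heading=0, draw]
REPEAT 5 [
  -- iteration 1/5 --
  FD 1.2: (12.4,0) -> (13.6,0) [heading=0, draw]
  RT 60: heading 0 -> 300
  LT 72: heading 300 -> 12
  RT 45: heading 12 -> 327
  -- iteration 2/5 --
  FD 1.2: (13.6,0) -> (14.606,-0.654) [heading=327, draw]
  RT 60: heading 327 -> 267
  LT 72: heading 267 -> 339
  RT 45: heading 339 -> 294
  -- iteration 3/5 --
  FD 1.2: (14.606,-0.654) -> (15.094,-1.75) [heading=294, draw]
  RT 60: heading 294 -> 234
  LT 72: heading 234 -> 306
  RT 45: heading 306 -> 261
  -- iteration 4/5 --
  FD 1.2: (15.094,-1.75) -> (14.907,-2.935) [heading=261, draw]
  RT 60: heading 261 -> 201
  LT 72: heading 201 -> 273
  RT 45: heading 273 -> 228
  -- iteration 5/5 --
  FD 1.2: (14.907,-2.935) -> (14.104,-3.827) [heading=228, draw]
  RT 60: heading 228 -> 168
  LT 72: heading 168 -> 240
  RT 45: heading 240 -> 195
]
LT 144: heading 195 -> 339
Final: pos=(14.104,-3.827), heading=339, 6 segment(s) drawn
Segments drawn: 6

Answer: 6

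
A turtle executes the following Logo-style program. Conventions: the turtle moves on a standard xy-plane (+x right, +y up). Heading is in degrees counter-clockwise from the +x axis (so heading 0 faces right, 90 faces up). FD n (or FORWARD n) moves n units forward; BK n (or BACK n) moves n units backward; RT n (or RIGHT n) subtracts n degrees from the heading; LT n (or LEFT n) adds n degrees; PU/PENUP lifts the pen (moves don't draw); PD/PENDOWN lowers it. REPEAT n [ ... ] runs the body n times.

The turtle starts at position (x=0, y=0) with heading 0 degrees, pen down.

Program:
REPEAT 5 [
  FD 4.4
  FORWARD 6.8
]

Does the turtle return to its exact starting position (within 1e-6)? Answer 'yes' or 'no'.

Executing turtle program step by step:
Start: pos=(0,0), heading=0, pen down
REPEAT 5 [
  -- iteration 1/5 --
  FD 4.4: (0,0) -> (4.4,0) [heading=0, draw]
  FD 6.8: (4.4,0) -> (11.2,0) [heading=0, draw]
  -- iteration 2/5 --
  FD 4.4: (11.2,0) -> (15.6,0) [heading=0, draw]
  FD 6.8: (15.6,0) -> (22.4,0) [heading=0, draw]
  -- iteration 3/5 --
  FD 4.4: (22.4,0) -> (26.8,0) [heading=0, draw]
  FD 6.8: (26.8,0) -> (33.6,0) [heading=0, draw]
  -- iteration 4/5 --
  FD 4.4: (33.6,0) -> (38,0) [heading=0, draw]
  FD 6.8: (38,0) -> (44.8,0) [heading=0, draw]
  -- iteration 5/5 --
  FD 4.4: (44.8,0) -> (49.2,0) [heading=0, draw]
  FD 6.8: (49.2,0) -> (56,0) [heading=0, draw]
]
Final: pos=(56,0), heading=0, 10 segment(s) drawn

Start position: (0, 0)
Final position: (56, 0)
Distance = 56; >= 1e-6 -> NOT closed

Answer: no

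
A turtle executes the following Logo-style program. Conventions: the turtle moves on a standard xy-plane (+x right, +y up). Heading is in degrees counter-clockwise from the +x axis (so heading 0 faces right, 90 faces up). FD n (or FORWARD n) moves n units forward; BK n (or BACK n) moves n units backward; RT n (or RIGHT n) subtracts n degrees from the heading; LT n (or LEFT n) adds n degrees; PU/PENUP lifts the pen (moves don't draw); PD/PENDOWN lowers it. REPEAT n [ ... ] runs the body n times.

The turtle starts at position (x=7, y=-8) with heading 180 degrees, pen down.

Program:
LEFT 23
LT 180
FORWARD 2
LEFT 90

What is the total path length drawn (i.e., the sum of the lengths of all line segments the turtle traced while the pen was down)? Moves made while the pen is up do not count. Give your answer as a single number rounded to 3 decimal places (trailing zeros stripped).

Answer: 2

Derivation:
Executing turtle program step by step:
Start: pos=(7,-8), heading=180, pen down
LT 23: heading 180 -> 203
LT 180: heading 203 -> 23
FD 2: (7,-8) -> (8.841,-7.219) [heading=23, draw]
LT 90: heading 23 -> 113
Final: pos=(8.841,-7.219), heading=113, 1 segment(s) drawn

Segment lengths:
  seg 1: (7,-8) -> (8.841,-7.219), length = 2
Total = 2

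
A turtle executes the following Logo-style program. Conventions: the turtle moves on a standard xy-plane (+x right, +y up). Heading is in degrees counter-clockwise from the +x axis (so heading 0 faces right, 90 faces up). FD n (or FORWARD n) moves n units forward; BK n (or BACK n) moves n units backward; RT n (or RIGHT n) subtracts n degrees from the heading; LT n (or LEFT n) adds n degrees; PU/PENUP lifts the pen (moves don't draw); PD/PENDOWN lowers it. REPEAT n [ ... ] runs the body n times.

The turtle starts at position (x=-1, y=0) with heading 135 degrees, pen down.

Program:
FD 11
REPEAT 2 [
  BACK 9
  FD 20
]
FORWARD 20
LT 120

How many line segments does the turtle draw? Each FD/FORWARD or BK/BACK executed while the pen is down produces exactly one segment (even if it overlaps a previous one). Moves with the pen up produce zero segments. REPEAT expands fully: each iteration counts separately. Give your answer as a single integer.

Answer: 6

Derivation:
Executing turtle program step by step:
Start: pos=(-1,0), heading=135, pen down
FD 11: (-1,0) -> (-8.778,7.778) [heading=135, draw]
REPEAT 2 [
  -- iteration 1/2 --
  BK 9: (-8.778,7.778) -> (-2.414,1.414) [heading=135, draw]
  FD 20: (-2.414,1.414) -> (-16.556,15.556) [heading=135, draw]
  -- iteration 2/2 --
  BK 9: (-16.556,15.556) -> (-10.192,9.192) [heading=135, draw]
  FD 20: (-10.192,9.192) -> (-24.335,23.335) [heading=135, draw]
]
FD 20: (-24.335,23.335) -> (-38.477,37.477) [heading=135, draw]
LT 120: heading 135 -> 255
Final: pos=(-38.477,37.477), heading=255, 6 segment(s) drawn
Segments drawn: 6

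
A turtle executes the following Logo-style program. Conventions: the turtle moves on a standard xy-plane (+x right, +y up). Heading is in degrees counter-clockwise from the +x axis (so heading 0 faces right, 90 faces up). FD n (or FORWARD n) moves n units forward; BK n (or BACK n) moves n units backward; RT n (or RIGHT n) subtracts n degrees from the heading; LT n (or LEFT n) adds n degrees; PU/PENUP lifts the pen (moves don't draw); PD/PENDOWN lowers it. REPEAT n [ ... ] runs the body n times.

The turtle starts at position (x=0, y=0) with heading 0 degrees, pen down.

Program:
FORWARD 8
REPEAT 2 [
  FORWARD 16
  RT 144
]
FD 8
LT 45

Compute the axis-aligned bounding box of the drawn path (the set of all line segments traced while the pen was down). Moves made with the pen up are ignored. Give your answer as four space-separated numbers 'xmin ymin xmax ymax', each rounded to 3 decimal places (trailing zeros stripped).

Answer: 0 -9.405 24 0

Derivation:
Executing turtle program step by step:
Start: pos=(0,0), heading=0, pen down
FD 8: (0,0) -> (8,0) [heading=0, draw]
REPEAT 2 [
  -- iteration 1/2 --
  FD 16: (8,0) -> (24,0) [heading=0, draw]
  RT 144: heading 0 -> 216
  -- iteration 2/2 --
  FD 16: (24,0) -> (11.056,-9.405) [heading=216, draw]
  RT 144: heading 216 -> 72
]
FD 8: (11.056,-9.405) -> (13.528,-1.796) [heading=72, draw]
LT 45: heading 72 -> 117
Final: pos=(13.528,-1.796), heading=117, 4 segment(s) drawn

Segment endpoints: x in {0, 8, 11.056, 13.528, 24}, y in {-9.405, -1.796, 0}
xmin=0, ymin=-9.405, xmax=24, ymax=0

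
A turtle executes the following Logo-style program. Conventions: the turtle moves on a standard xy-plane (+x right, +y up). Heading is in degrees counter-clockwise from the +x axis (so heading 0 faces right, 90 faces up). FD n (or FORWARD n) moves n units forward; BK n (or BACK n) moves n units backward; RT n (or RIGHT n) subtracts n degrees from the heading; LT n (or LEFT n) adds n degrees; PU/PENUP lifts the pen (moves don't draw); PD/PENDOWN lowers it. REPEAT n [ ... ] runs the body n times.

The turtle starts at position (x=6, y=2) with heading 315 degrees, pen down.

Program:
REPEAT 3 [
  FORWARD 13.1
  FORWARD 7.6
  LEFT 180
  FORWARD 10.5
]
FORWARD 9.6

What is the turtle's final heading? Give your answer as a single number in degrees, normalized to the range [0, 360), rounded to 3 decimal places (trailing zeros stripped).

Answer: 135

Derivation:
Executing turtle program step by step:
Start: pos=(6,2), heading=315, pen down
REPEAT 3 [
  -- iteration 1/3 --
  FD 13.1: (6,2) -> (15.263,-7.263) [heading=315, draw]
  FD 7.6: (15.263,-7.263) -> (20.637,-12.637) [heading=315, draw]
  LT 180: heading 315 -> 135
  FD 10.5: (20.637,-12.637) -> (13.212,-5.212) [heading=135, draw]
  -- iteration 2/3 --
  FD 13.1: (13.212,-5.212) -> (3.949,4.051) [heading=135, draw]
  FD 7.6: (3.949,4.051) -> (-1.425,9.425) [heading=135, draw]
  LT 180: heading 135 -> 315
  FD 10.5: (-1.425,9.425) -> (6,2) [heading=315, draw]
  -- iteration 3/3 --
  FD 13.1: (6,2) -> (15.263,-7.263) [heading=315, draw]
  FD 7.6: (15.263,-7.263) -> (20.637,-12.637) [heading=315, draw]
  LT 180: heading 315 -> 135
  FD 10.5: (20.637,-12.637) -> (13.212,-5.212) [heading=135, draw]
]
FD 9.6: (13.212,-5.212) -> (6.424,1.576) [heading=135, draw]
Final: pos=(6.424,1.576), heading=135, 10 segment(s) drawn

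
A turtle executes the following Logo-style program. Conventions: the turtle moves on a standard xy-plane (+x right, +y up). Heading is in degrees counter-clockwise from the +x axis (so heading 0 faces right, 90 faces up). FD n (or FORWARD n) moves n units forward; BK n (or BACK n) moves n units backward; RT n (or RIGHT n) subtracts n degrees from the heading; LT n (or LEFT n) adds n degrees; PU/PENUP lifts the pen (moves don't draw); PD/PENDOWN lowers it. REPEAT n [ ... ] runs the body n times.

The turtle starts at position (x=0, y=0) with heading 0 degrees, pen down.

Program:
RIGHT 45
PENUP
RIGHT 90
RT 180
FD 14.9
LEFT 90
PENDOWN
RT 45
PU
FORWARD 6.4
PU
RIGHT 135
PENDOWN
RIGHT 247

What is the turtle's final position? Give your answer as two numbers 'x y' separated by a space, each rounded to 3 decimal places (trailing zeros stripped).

Executing turtle program step by step:
Start: pos=(0,0), heading=0, pen down
RT 45: heading 0 -> 315
PU: pen up
RT 90: heading 315 -> 225
RT 180: heading 225 -> 45
FD 14.9: (0,0) -> (10.536,10.536) [heading=45, move]
LT 90: heading 45 -> 135
PD: pen down
RT 45: heading 135 -> 90
PU: pen up
FD 6.4: (10.536,10.536) -> (10.536,16.936) [heading=90, move]
PU: pen up
RT 135: heading 90 -> 315
PD: pen down
RT 247: heading 315 -> 68
Final: pos=(10.536,16.936), heading=68, 0 segment(s) drawn

Answer: 10.536 16.936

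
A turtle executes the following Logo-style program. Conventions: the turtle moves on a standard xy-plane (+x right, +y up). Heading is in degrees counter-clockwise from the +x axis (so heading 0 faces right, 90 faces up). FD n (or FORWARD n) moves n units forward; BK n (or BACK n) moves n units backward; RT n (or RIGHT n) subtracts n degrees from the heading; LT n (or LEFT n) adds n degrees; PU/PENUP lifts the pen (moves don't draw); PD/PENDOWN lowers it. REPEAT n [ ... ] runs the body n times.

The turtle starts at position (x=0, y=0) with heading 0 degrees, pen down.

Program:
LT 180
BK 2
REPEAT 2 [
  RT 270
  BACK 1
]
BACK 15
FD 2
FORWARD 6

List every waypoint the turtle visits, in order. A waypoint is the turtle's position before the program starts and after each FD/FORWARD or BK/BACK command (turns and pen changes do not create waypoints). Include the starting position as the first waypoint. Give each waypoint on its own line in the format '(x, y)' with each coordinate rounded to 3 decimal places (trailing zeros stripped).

Answer: (0, 0)
(2, 0)
(2, 1)
(1, 1)
(-14, 1)
(-12, 1)
(-6, 1)

Derivation:
Executing turtle program step by step:
Start: pos=(0,0), heading=0, pen down
LT 180: heading 0 -> 180
BK 2: (0,0) -> (2,0) [heading=180, draw]
REPEAT 2 [
  -- iteration 1/2 --
  RT 270: heading 180 -> 270
  BK 1: (2,0) -> (2,1) [heading=270, draw]
  -- iteration 2/2 --
  RT 270: heading 270 -> 0
  BK 1: (2,1) -> (1,1) [heading=0, draw]
]
BK 15: (1,1) -> (-14,1) [heading=0, draw]
FD 2: (-14,1) -> (-12,1) [heading=0, draw]
FD 6: (-12,1) -> (-6,1) [heading=0, draw]
Final: pos=(-6,1), heading=0, 6 segment(s) drawn
Waypoints (7 total):
(0, 0)
(2, 0)
(2, 1)
(1, 1)
(-14, 1)
(-12, 1)
(-6, 1)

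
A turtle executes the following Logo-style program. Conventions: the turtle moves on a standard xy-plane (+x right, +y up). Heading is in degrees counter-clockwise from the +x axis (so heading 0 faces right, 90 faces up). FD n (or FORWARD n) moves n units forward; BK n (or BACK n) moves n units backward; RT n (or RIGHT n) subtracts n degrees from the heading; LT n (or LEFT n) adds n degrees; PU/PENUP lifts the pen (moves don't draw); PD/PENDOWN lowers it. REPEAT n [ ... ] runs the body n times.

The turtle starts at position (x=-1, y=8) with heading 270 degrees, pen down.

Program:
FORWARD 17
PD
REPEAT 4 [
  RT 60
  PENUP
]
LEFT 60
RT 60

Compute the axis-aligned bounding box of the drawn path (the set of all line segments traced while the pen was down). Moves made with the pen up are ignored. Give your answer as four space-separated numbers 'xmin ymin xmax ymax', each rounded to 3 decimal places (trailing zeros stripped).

Answer: -1 -9 -1 8

Derivation:
Executing turtle program step by step:
Start: pos=(-1,8), heading=270, pen down
FD 17: (-1,8) -> (-1,-9) [heading=270, draw]
PD: pen down
REPEAT 4 [
  -- iteration 1/4 --
  RT 60: heading 270 -> 210
  PU: pen up
  -- iteration 2/4 --
  RT 60: heading 210 -> 150
  PU: pen up
  -- iteration 3/4 --
  RT 60: heading 150 -> 90
  PU: pen up
  -- iteration 4/4 --
  RT 60: heading 90 -> 30
  PU: pen up
]
LT 60: heading 30 -> 90
RT 60: heading 90 -> 30
Final: pos=(-1,-9), heading=30, 1 segment(s) drawn

Segment endpoints: x in {-1, -1}, y in {-9, 8}
xmin=-1, ymin=-9, xmax=-1, ymax=8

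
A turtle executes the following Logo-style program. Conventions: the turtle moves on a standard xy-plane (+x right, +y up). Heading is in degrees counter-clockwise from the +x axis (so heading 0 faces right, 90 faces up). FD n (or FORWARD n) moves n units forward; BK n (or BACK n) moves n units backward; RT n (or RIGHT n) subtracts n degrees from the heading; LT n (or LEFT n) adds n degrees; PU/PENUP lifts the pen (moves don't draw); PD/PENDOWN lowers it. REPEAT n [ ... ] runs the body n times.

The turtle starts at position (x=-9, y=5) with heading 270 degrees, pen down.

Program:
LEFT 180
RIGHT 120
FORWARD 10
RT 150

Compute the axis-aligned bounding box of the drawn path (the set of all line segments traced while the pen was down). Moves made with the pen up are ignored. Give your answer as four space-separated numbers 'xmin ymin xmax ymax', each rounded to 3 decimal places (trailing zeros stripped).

Answer: -9 0 -0.34 5

Derivation:
Executing turtle program step by step:
Start: pos=(-9,5), heading=270, pen down
LT 180: heading 270 -> 90
RT 120: heading 90 -> 330
FD 10: (-9,5) -> (-0.34,0) [heading=330, draw]
RT 150: heading 330 -> 180
Final: pos=(-0.34,0), heading=180, 1 segment(s) drawn

Segment endpoints: x in {-9, -0.34}, y in {0, 5}
xmin=-9, ymin=0, xmax=-0.34, ymax=5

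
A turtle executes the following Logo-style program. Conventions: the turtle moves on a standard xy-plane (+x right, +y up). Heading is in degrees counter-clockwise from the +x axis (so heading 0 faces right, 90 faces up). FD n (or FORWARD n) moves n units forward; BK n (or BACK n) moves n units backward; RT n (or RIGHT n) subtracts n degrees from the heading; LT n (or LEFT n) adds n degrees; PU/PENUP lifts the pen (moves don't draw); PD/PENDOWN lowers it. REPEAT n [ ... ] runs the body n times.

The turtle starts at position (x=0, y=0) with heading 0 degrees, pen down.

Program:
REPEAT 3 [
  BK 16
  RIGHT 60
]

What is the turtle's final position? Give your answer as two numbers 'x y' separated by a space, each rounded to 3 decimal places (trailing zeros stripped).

Executing turtle program step by step:
Start: pos=(0,0), heading=0, pen down
REPEAT 3 [
  -- iteration 1/3 --
  BK 16: (0,0) -> (-16,0) [heading=0, draw]
  RT 60: heading 0 -> 300
  -- iteration 2/3 --
  BK 16: (-16,0) -> (-24,13.856) [heading=300, draw]
  RT 60: heading 300 -> 240
  -- iteration 3/3 --
  BK 16: (-24,13.856) -> (-16,27.713) [heading=240, draw]
  RT 60: heading 240 -> 180
]
Final: pos=(-16,27.713), heading=180, 3 segment(s) drawn

Answer: -16 27.713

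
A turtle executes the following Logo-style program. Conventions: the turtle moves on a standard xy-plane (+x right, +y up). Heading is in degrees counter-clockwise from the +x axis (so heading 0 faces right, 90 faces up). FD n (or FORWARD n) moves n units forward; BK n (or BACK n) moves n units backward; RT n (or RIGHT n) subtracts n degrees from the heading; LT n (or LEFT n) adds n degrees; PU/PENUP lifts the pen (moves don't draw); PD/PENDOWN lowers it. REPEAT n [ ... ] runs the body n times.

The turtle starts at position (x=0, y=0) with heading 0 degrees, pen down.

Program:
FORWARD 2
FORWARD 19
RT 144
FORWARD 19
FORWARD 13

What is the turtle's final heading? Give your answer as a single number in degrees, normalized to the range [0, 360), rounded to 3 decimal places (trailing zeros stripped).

Executing turtle program step by step:
Start: pos=(0,0), heading=0, pen down
FD 2: (0,0) -> (2,0) [heading=0, draw]
FD 19: (2,0) -> (21,0) [heading=0, draw]
RT 144: heading 0 -> 216
FD 19: (21,0) -> (5.629,-11.168) [heading=216, draw]
FD 13: (5.629,-11.168) -> (-4.889,-18.809) [heading=216, draw]
Final: pos=(-4.889,-18.809), heading=216, 4 segment(s) drawn

Answer: 216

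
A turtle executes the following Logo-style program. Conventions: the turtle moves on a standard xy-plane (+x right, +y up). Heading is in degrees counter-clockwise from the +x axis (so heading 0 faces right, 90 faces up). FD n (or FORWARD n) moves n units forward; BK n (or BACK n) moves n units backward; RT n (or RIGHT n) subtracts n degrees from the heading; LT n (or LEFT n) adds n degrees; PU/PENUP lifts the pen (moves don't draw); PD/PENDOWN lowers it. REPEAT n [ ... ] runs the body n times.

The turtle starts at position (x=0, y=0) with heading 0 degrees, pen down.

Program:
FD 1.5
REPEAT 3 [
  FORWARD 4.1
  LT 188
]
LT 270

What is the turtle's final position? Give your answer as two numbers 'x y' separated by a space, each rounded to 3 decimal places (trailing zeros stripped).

Answer: 5.481 0.56

Derivation:
Executing turtle program step by step:
Start: pos=(0,0), heading=0, pen down
FD 1.5: (0,0) -> (1.5,0) [heading=0, draw]
REPEAT 3 [
  -- iteration 1/3 --
  FD 4.1: (1.5,0) -> (5.6,0) [heading=0, draw]
  LT 188: heading 0 -> 188
  -- iteration 2/3 --
  FD 4.1: (5.6,0) -> (1.54,-0.571) [heading=188, draw]
  LT 188: heading 188 -> 16
  -- iteration 3/3 --
  FD 4.1: (1.54,-0.571) -> (5.481,0.56) [heading=16, draw]
  LT 188: heading 16 -> 204
]
LT 270: heading 204 -> 114
Final: pos=(5.481,0.56), heading=114, 4 segment(s) drawn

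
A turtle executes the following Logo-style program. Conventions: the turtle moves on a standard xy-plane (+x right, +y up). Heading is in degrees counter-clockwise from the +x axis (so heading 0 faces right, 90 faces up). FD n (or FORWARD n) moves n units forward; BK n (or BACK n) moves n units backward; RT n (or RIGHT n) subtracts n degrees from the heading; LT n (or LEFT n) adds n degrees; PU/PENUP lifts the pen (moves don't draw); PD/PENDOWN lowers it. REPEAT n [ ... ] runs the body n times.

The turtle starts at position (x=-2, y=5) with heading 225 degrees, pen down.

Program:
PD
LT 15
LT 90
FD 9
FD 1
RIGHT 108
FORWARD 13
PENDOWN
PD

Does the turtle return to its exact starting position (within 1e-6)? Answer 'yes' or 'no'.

Executing turtle program step by step:
Start: pos=(-2,5), heading=225, pen down
PD: pen down
LT 15: heading 225 -> 240
LT 90: heading 240 -> 330
FD 9: (-2,5) -> (5.794,0.5) [heading=330, draw]
FD 1: (5.794,0.5) -> (6.66,0) [heading=330, draw]
RT 108: heading 330 -> 222
FD 13: (6.66,0) -> (-3.001,-8.699) [heading=222, draw]
PD: pen down
PD: pen down
Final: pos=(-3.001,-8.699), heading=222, 3 segment(s) drawn

Start position: (-2, 5)
Final position: (-3.001, -8.699)
Distance = 13.735; >= 1e-6 -> NOT closed

Answer: no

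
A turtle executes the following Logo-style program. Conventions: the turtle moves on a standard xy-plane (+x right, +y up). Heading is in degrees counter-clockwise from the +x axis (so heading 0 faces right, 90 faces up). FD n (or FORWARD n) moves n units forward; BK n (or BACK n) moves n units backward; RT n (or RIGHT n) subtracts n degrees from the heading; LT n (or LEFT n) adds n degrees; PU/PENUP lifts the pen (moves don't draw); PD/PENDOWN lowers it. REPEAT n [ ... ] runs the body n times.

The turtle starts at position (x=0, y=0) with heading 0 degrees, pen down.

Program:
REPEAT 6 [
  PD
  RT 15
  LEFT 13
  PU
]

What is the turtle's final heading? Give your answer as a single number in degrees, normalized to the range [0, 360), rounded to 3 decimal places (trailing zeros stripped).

Executing turtle program step by step:
Start: pos=(0,0), heading=0, pen down
REPEAT 6 [
  -- iteration 1/6 --
  PD: pen down
  RT 15: heading 0 -> 345
  LT 13: heading 345 -> 358
  PU: pen up
  -- iteration 2/6 --
  PD: pen down
  RT 15: heading 358 -> 343
  LT 13: heading 343 -> 356
  PU: pen up
  -- iteration 3/6 --
  PD: pen down
  RT 15: heading 356 -> 341
  LT 13: heading 341 -> 354
  PU: pen up
  -- iteration 4/6 --
  PD: pen down
  RT 15: heading 354 -> 339
  LT 13: heading 339 -> 352
  PU: pen up
  -- iteration 5/6 --
  PD: pen down
  RT 15: heading 352 -> 337
  LT 13: heading 337 -> 350
  PU: pen up
  -- iteration 6/6 --
  PD: pen down
  RT 15: heading 350 -> 335
  LT 13: heading 335 -> 348
  PU: pen up
]
Final: pos=(0,0), heading=348, 0 segment(s) drawn

Answer: 348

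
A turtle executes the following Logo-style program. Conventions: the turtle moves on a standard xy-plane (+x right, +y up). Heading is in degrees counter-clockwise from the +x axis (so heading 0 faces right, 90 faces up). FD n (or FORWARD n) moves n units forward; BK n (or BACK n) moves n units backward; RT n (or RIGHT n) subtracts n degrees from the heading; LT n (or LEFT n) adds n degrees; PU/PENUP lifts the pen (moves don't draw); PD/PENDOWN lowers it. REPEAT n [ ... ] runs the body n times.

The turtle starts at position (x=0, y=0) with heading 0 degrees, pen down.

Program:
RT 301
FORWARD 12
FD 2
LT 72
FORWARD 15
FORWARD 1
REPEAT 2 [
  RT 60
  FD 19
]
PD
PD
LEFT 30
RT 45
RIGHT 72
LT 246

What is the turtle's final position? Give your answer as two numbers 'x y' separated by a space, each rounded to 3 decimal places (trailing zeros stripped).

Answer: 21.55 45.666

Derivation:
Executing turtle program step by step:
Start: pos=(0,0), heading=0, pen down
RT 301: heading 0 -> 59
FD 12: (0,0) -> (6.18,10.286) [heading=59, draw]
FD 2: (6.18,10.286) -> (7.211,12) [heading=59, draw]
LT 72: heading 59 -> 131
FD 15: (7.211,12) -> (-2.63,23.321) [heading=131, draw]
FD 1: (-2.63,23.321) -> (-3.286,24.076) [heading=131, draw]
REPEAT 2 [
  -- iteration 1/2 --
  RT 60: heading 131 -> 71
  FD 19: (-3.286,24.076) -> (2.899,42.041) [heading=71, draw]
  -- iteration 2/2 --
  RT 60: heading 71 -> 11
  FD 19: (2.899,42.041) -> (21.55,45.666) [heading=11, draw]
]
PD: pen down
PD: pen down
LT 30: heading 11 -> 41
RT 45: heading 41 -> 356
RT 72: heading 356 -> 284
LT 246: heading 284 -> 170
Final: pos=(21.55,45.666), heading=170, 6 segment(s) drawn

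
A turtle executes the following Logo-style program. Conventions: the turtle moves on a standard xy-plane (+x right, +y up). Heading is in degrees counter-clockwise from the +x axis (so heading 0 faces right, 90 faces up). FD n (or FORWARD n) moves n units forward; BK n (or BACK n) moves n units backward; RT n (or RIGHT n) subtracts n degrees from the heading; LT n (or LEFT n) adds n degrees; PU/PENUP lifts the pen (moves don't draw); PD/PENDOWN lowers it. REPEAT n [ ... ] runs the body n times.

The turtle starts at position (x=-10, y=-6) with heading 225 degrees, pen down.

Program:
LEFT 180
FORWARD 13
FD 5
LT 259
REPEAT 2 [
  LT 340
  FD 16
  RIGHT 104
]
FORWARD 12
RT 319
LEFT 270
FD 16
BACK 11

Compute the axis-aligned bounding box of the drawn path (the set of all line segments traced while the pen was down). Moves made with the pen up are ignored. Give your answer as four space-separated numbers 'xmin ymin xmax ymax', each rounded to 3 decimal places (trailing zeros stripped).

Answer: -10 -8.797 14.155 8.574

Derivation:
Executing turtle program step by step:
Start: pos=(-10,-6), heading=225, pen down
LT 180: heading 225 -> 45
FD 13: (-10,-6) -> (-0.808,3.192) [heading=45, draw]
FD 5: (-0.808,3.192) -> (2.728,6.728) [heading=45, draw]
LT 259: heading 45 -> 304
REPEAT 2 [
  -- iteration 1/2 --
  LT 340: heading 304 -> 284
  FD 16: (2.728,6.728) -> (6.599,-8.797) [heading=284, draw]
  RT 104: heading 284 -> 180
  -- iteration 2/2 --
  LT 340: heading 180 -> 160
  FD 16: (6.599,-8.797) -> (-8.436,-3.324) [heading=160, draw]
  RT 104: heading 160 -> 56
]
FD 12: (-8.436,-3.324) -> (-1.726,6.624) [heading=56, draw]
RT 319: heading 56 -> 97
LT 270: heading 97 -> 7
FD 16: (-1.726,6.624) -> (14.155,8.574) [heading=7, draw]
BK 11: (14.155,8.574) -> (3.237,7.233) [heading=7, draw]
Final: pos=(3.237,7.233), heading=7, 7 segment(s) drawn

Segment endpoints: x in {-10, -8.436, -1.726, -0.808, 2.728, 3.237, 6.599, 14.155}, y in {-8.797, -6, -3.324, 3.192, 6.624, 6.728, 7.233, 8.574}
xmin=-10, ymin=-8.797, xmax=14.155, ymax=8.574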